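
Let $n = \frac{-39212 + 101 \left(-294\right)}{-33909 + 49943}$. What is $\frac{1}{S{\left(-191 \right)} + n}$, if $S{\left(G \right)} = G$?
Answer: $- \frac{8017}{1565700} \approx -0.0051204$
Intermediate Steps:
$n = - \frac{34453}{8017}$ ($n = \frac{-39212 - 29694}{16034} = \left(-68906\right) \frac{1}{16034} = - \frac{34453}{8017} \approx -4.2975$)
$\frac{1}{S{\left(-191 \right)} + n} = \frac{1}{-191 - \frac{34453}{8017}} = \frac{1}{- \frac{1565700}{8017}} = - \frac{8017}{1565700}$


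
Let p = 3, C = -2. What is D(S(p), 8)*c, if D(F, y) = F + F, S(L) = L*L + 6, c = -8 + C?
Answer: -300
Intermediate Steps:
c = -10 (c = -8 - 2 = -10)
S(L) = 6 + L² (S(L) = L² + 6 = 6 + L²)
D(F, y) = 2*F
D(S(p), 8)*c = (2*(6 + 3²))*(-10) = (2*(6 + 9))*(-10) = (2*15)*(-10) = 30*(-10) = -300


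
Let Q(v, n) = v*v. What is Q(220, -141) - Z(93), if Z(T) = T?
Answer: 48307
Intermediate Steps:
Q(v, n) = v²
Q(220, -141) - Z(93) = 220² - 1*93 = 48400 - 93 = 48307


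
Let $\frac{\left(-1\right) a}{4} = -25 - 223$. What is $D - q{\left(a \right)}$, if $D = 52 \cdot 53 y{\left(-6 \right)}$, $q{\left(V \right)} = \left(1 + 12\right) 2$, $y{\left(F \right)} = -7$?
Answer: $-19318$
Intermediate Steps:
$a = 992$ ($a = - 4 \left(-25 - 223\right) = \left(-4\right) \left(-248\right) = 992$)
$q{\left(V \right)} = 26$ ($q{\left(V \right)} = 13 \cdot 2 = 26$)
$D = -19292$ ($D = 52 \cdot 53 \left(-7\right) = 2756 \left(-7\right) = -19292$)
$D - q{\left(a \right)} = -19292 - 26 = -19318$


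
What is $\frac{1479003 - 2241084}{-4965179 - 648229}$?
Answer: $\frac{254027}{1871136} \approx 0.13576$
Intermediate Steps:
$\frac{1479003 - 2241084}{-4965179 - 648229} = - \frac{762081}{-5613408} = \left(-762081\right) \left(- \frac{1}{5613408}\right) = \frac{254027}{1871136}$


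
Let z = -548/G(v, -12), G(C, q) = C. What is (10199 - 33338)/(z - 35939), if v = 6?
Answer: 69417/108091 ≈ 0.64221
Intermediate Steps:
z = -274/3 (z = -548/6 = -548*⅙ = -274/3 ≈ -91.333)
(10199 - 33338)/(z - 35939) = (10199 - 33338)/(-274/3 - 35939) = -23139/(-108091/3) = -23139*(-3/108091) = 69417/108091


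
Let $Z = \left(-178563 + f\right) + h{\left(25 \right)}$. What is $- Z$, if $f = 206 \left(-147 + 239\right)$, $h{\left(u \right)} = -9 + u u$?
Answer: $158995$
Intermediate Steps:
$h{\left(u \right)} = -9 + u^{2}$
$f = 18952$ ($f = 206 \cdot 92 = 18952$)
$Z = -158995$ ($Z = \left(-178563 + 18952\right) - \left(9 - 25^{2}\right) = -159611 + \left(-9 + 625\right) = -159611 + 616 = -158995$)
$- Z = \left(-1\right) \left(-158995\right) = 158995$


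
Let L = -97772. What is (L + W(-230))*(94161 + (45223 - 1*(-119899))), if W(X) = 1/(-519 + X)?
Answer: -18987612748807/749 ≈ -2.5351e+10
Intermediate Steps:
(L + W(-230))*(94161 + (45223 - 1*(-119899))) = (-97772 + 1/(-519 - 230))*(94161 + (45223 - 1*(-119899))) = (-97772 + 1/(-749))*(94161 + (45223 + 119899)) = (-97772 - 1/749)*(94161 + 165122) = -73231229/749*259283 = -18987612748807/749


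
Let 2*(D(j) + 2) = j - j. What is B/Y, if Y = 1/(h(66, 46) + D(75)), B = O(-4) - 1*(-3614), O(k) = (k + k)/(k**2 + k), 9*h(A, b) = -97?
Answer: -1246600/27 ≈ -46170.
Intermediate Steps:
D(j) = -2 (D(j) = -2 + (j - j)/2 = -2 + (1/2)*0 = -2 + 0 = -2)
h(A, b) = -97/9 (h(A, b) = (1/9)*(-97) = -97/9)
O(k) = 2*k/(k + k**2) (O(k) = (2*k)/(k + k**2) = 2*k/(k + k**2))
B = 10840/3 (B = 2/(1 - 4) - 1*(-3614) = 2/(-3) + 3614 = 2*(-1/3) + 3614 = -2/3 + 3614 = 10840/3 ≈ 3613.3)
Y = -9/115 (Y = 1/(-97/9 - 2) = 1/(-115/9) = -9/115 ≈ -0.078261)
B/Y = 10840/(3*(-9/115)) = (10840/3)*(-115/9) = -1246600/27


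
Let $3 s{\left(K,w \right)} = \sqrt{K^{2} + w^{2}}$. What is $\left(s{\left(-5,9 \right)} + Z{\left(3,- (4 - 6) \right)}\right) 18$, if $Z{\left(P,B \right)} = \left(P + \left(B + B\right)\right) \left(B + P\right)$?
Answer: $630 + 6 \sqrt{106} \approx 691.77$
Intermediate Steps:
$s{\left(K,w \right)} = \frac{\sqrt{K^{2} + w^{2}}}{3}$
$Z{\left(P,B \right)} = \left(B + P\right) \left(P + 2 B\right)$ ($Z{\left(P,B \right)} = \left(P + 2 B\right) \left(B + P\right) = \left(B + P\right) \left(P + 2 B\right)$)
$\left(s{\left(-5,9 \right)} + Z{\left(3,- (4 - 6) \right)}\right) 18 = \left(\frac{\sqrt{\left(-5\right)^{2} + 9^{2}}}{3} + \left(3^{2} + 2 \left(- (4 - 6)\right)^{2} + 3 \left(- (4 - 6)\right) 3\right)\right) 18 = \left(\frac{\sqrt{25 + 81}}{3} + \left(9 + 2 \left(- (4 - 6)\right)^{2} + 3 \left(- (4 - 6)\right) 3\right)\right) 18 = \left(\frac{\sqrt{106}}{3} + \left(9 + 2 \left(\left(-1\right) \left(-2\right)\right)^{2} + 3 \left(\left(-1\right) \left(-2\right)\right) 3\right)\right) 18 = \left(\frac{\sqrt{106}}{3} + \left(9 + 2 \cdot 2^{2} + 3 \cdot 2 \cdot 3\right)\right) 18 = \left(\frac{\sqrt{106}}{3} + \left(9 + 2 \cdot 4 + 18\right)\right) 18 = \left(\frac{\sqrt{106}}{3} + \left(9 + 8 + 18\right)\right) 18 = \left(\frac{\sqrt{106}}{3} + 35\right) 18 = \left(35 + \frac{\sqrt{106}}{3}\right) 18 = 630 + 6 \sqrt{106}$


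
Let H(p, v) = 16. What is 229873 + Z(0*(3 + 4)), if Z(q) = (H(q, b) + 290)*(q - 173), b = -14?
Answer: 176935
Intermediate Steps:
Z(q) = -52938 + 306*q (Z(q) = (16 + 290)*(q - 173) = 306*(-173 + q) = -52938 + 306*q)
229873 + Z(0*(3 + 4)) = 229873 + (-52938 + 306*(0*(3 + 4))) = 229873 + (-52938 + 306*(0*7)) = 229873 + (-52938 + 306*0) = 229873 + (-52938 + 0) = 229873 - 52938 = 176935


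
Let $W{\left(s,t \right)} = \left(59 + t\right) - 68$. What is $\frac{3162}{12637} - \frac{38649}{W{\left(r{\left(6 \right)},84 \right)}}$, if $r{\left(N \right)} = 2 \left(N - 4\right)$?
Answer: $- \frac{162723421}{315925} \approx -515.07$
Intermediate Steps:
$r{\left(N \right)} = -8 + 2 N$ ($r{\left(N \right)} = 2 \left(-4 + N\right) = -8 + 2 N$)
$W{\left(s,t \right)} = -9 + t$
$\frac{3162}{12637} - \frac{38649}{W{\left(r{\left(6 \right)},84 \right)}} = \frac{3162}{12637} - \frac{38649}{-9 + 84} = 3162 \cdot \frac{1}{12637} - \frac{38649}{75} = \frac{3162}{12637} - \frac{12883}{25} = - \frac{162723421}{315925}$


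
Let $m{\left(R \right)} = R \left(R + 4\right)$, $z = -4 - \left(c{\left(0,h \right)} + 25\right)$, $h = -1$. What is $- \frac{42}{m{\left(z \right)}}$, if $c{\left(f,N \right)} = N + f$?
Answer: $- \frac{1}{16} \approx -0.0625$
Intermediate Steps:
$z = -28$ ($z = -4 - \left(\left(-1 + 0\right) + 25\right) = -4 - \left(-1 + 25\right) = -4 - 24 = -28$)
$m{\left(R \right)} = R \left(4 + R\right)$
$- \frac{42}{m{\left(z \right)}} = - \frac{42}{\left(-28\right) \left(4 - 28\right)} = - \frac{42}{\left(-28\right) \left(-24\right)} = - \frac{42}{672} = \left(-42\right) \frac{1}{672} = - \frac{1}{16}$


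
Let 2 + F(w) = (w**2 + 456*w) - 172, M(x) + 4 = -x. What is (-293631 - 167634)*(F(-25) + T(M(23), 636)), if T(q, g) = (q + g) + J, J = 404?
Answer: 4583129040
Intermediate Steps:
M(x) = -4 - x
F(w) = -174 + w**2 + 456*w (F(w) = -2 + ((w**2 + 456*w) - 172) = -2 + (-172 + w**2 + 456*w) = -174 + w**2 + 456*w)
T(q, g) = 404 + g + q (T(q, g) = (q + g) + 404 = (g + q) + 404 = 404 + g + q)
(-293631 - 167634)*(F(-25) + T(M(23), 636)) = (-293631 - 167634)*((-174 + (-25)**2 + 456*(-25)) + (404 + 636 + (-4 - 1*23))) = -461265*((-174 + 625 - 11400) + (404 + 636 + (-4 - 23))) = -461265*(-10949 + (404 + 636 - 27)) = -461265*(-10949 + 1013) = -461265*(-9936) = 4583129040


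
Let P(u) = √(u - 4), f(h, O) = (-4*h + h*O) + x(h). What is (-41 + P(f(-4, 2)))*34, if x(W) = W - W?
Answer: -1326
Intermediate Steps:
x(W) = 0
f(h, O) = -4*h + O*h (f(h, O) = (-4*h + h*O) + 0 = (-4*h + O*h) + 0 = -4*h + O*h)
P(u) = √(-4 + u)
(-41 + P(f(-4, 2)))*34 = (-41 + √(-4 - 4*(-4 + 2)))*34 = (-41 + √(-4 - 4*(-2)))*34 = (-41 + √(-4 + 8))*34 = (-41 + √4)*34 = (-41 + 2)*34 = -39*34 = -1326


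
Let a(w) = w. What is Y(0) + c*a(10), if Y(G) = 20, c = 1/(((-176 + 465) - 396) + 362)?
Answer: 1022/51 ≈ 20.039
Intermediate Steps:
c = 1/255 (c = 1/((289 - 396) + 362) = 1/(-107 + 362) = 1/255 ≈ 0.0039216)
Y(0) + c*a(10) = 20 + (1/255)*10 = 20 + 2/51 = 1022/51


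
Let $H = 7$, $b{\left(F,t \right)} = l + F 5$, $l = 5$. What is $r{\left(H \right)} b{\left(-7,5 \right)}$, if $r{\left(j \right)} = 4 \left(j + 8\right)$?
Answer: $-1800$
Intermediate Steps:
$b{\left(F,t \right)} = 5 + 5 F$ ($b{\left(F,t \right)} = 5 + F 5 = 5 + 5 F$)
$r{\left(j \right)} = 32 + 4 j$ ($r{\left(j \right)} = 4 \left(8 + j\right) = 32 + 4 j$)
$r{\left(H \right)} b{\left(-7,5 \right)} = \left(32 + 4 \cdot 7\right) \left(5 + 5 \left(-7\right)\right) = \left(32 + 28\right) \left(5 - 35\right) = 60 \left(-30\right) = -1800$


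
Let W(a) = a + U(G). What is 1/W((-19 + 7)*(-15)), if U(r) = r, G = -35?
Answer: 1/145 ≈ 0.0068966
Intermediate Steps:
W(a) = -35 + a (W(a) = a - 35 = -35 + a)
1/W((-19 + 7)*(-15)) = 1/(-35 + (-19 + 7)*(-15)) = 1/(-35 - 12*(-15)) = 1/(-35 + 180) = 1/145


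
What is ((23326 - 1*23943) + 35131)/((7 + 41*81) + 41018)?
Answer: 17257/22173 ≈ 0.77829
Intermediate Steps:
((23326 - 1*23943) + 35131)/((7 + 41*81) + 41018) = ((23326 - 23943) + 35131)/((7 + 3321) + 41018) = (-617 + 35131)/(3328 + 41018) = 34514/44346 = 34514*(1/44346) = 17257/22173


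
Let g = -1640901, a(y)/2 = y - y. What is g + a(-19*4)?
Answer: -1640901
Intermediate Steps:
a(y) = 0 (a(y) = 2*(y - y) = 2*0 = 0)
g + a(-19*4) = -1640901 + 0 = -1640901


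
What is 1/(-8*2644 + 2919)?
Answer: -1/18233 ≈ -5.4846e-5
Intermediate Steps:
1/(-8*2644 + 2919) = 1/(-21152 + 2919) = 1/(-18233) = -1/18233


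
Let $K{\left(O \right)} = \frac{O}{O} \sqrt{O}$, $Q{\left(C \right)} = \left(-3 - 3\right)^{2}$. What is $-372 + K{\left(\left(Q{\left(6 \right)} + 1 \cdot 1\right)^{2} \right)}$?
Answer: $-335$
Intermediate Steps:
$Q{\left(C \right)} = 36$ ($Q{\left(C \right)} = \left(-6\right)^{2} = 36$)
$K{\left(O \right)} = \sqrt{O}$ ($K{\left(O \right)} = 1 \sqrt{O} = \sqrt{O}$)
$-372 + K{\left(\left(Q{\left(6 \right)} + 1 \cdot 1\right)^{2} \right)} = -372 + \sqrt{\left(36 + 1 \cdot 1\right)^{2}} = -372 + \sqrt{\left(36 + 1\right)^{2}} = -372 + \sqrt{37^{2}} = -372 + \sqrt{1369} = -372 + 37 = -335$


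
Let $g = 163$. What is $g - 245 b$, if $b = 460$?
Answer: $-112537$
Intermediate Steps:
$g - 245 b = 163 - 112700 = -112537$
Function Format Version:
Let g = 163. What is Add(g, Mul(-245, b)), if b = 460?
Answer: -112537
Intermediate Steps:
Add(g, Mul(-245, b)) = Add(163, Mul(-245, 460)) = Add(163, -112700) = -112537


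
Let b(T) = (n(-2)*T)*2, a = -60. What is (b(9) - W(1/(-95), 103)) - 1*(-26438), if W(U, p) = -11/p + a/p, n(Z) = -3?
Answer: 2717623/103 ≈ 26385.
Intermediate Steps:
W(U, p) = -71/p (W(U, p) = -11/p - 60/p = -71/p)
b(T) = -6*T (b(T) = -3*T*2 = -6*T)
(b(9) - W(1/(-95), 103)) - 1*(-26438) = (-6*9 - (-71)/103) - 1*(-26438) = (-54 - (-71)/103) + 26438 = (-54 - 1*(-71/103)) + 26438 = (-54 + 71/103) + 26438 = -5491/103 + 26438 = 2717623/103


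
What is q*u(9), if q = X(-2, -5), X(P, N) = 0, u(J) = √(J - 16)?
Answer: 0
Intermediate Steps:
u(J) = √(-16 + J)
q = 0
q*u(9) = 0*√(-16 + 9) = 0*√(-7) = 0*(I*√7) = 0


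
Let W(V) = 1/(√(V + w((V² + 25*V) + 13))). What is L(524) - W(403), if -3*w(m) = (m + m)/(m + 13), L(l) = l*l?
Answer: 274576 - √17712013070/2669482 ≈ 2.7458e+5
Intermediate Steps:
L(l) = l²
w(m) = -2*m/(3*(13 + m)) (w(m) = -(m + m)/(3*(m + 13)) = -2*m/(3*(13 + m)))
W(V) = (V - 2*(13 + V² + 25*V)/(78 + 3*V² + 75*V))^(-½) (W(V) = 1/(√(V - 2*((V² + 25*V) + 13)/(39 + 3*((V² + 25*V) + 13)))) = 1/(√(V - 2*(13 + V² + 25*V)/(39 + 3*(13 + V² + 25*V)))) = 1/(√(V - 2*(13 + V² + 25*V)/(39 + (39 + 3*V² + 75*V)))) = 1/(√(V - 2*(13 + V² + 25*V)/(78 + 3*V² + 75*V))) = (V - 2*(13 + V² + 25*V)/(78 + 3*V² + 75*V))^(-½))
L(524) - W(403) = 524² - √3/√((-26 + 3*403³ + 28*403 + 73*403²)/(26 + 403² + 25*403)) = 274576 - √3/√((-26 + 3*65450827 + 11284 + 73*162409)/(26 + 162409 + 10075)) = 274576 - √3/√((-26 + 196352481 + 11284 + 11855857)/172510) = 274576 - √3/√((1/172510)*208219596) = 274576 - √3/√(8008446/6635) = 274576 - √3*√53136039210/8008446 = 274576 - √17712013070/2669482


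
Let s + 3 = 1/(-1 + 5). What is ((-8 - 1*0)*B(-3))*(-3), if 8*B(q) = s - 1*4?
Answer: -81/4 ≈ -20.250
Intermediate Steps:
s = -11/4 (s = -3 + 1/(-1 + 5) = -3 + 1/4 = -3 + ¼ = -11/4 ≈ -2.7500)
B(q) = -27/32 (B(q) = (-11/4 - 1*4)/8 = (-11/4 - 4)/8 = (⅛)*(-27/4) = -27/32)
((-8 - 1*0)*B(-3))*(-3) = ((-8 - 1*0)*(-27/32))*(-3) = ((-8 + 0)*(-27/32))*(-3) = -8*(-27/32)*(-3) = (27/4)*(-3) = -81/4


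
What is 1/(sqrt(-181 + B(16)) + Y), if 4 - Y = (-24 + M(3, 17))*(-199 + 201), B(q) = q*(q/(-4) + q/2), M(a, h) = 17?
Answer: 2/49 - I*sqrt(13)/147 ≈ 0.040816 - 0.024528*I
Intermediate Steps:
B(q) = q**2/4 (B(q) = q*(q*(-1/4) + q*(1/2)) = q*(-q/4 + q/2) = q*(q/4) = q**2/4)
Y = 18 (Y = 4 - (-24 + 17)*(-199 + 201) = 4 - (-7)*2 = 4 - 1*(-14) = 4 + 14 = 18)
1/(sqrt(-181 + B(16)) + Y) = 1/(sqrt(-181 + (1/4)*16**2) + 18) = 1/(sqrt(-181 + (1/4)*256) + 18) = 1/(sqrt(-181 + 64) + 18) = 1/(sqrt(-117) + 18) = 1/(3*I*sqrt(13) + 18) = 1/(18 + 3*I*sqrt(13))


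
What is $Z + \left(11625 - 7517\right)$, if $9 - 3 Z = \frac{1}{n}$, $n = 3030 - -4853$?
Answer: $\frac{97221038}{23649} \approx 4111.0$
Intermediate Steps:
$n = 7883$ ($n = 3030 + 4853 = 7883$)
$Z = \frac{70946}{23649}$ ($Z = 3 - \frac{1}{3 \cdot 7883} = 3 - \frac{1}{23649} = \frac{70946}{23649} \approx 3.0$)
$Z + \left(11625 - 7517\right) = \frac{70946}{23649} + \left(11625 - 7517\right) = \frac{70946}{23649} + 4108 = \frac{97221038}{23649}$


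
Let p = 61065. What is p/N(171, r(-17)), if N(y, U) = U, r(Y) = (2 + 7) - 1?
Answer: 61065/8 ≈ 7633.1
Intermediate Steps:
r(Y) = 8 (r(Y) = 9 - 1 = 8)
p/N(171, r(-17)) = 61065/8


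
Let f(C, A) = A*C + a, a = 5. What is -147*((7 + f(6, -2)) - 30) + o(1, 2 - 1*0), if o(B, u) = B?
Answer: 4411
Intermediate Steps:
f(C, A) = 5 + A*C (f(C, A) = A*C + 5 = 5 + A*C)
-147*((7 + f(6, -2)) - 30) + o(1, 2 - 1*0) = -147*((7 + (5 - 2*6)) - 30) + 1 = -147*((7 + (5 - 12)) - 30) + 1 = -147*((7 - 7) - 30) + 1 = -147*(0 - 30) + 1 = -147*(-30) + 1 = 4410 + 1 = 4411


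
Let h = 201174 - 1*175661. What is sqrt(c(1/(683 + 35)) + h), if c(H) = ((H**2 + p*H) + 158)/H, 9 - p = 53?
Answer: sqrt(71612986130)/718 ≈ 372.71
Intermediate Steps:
p = -44 (p = 9 - 1*53 = 9 - 53 = -44)
c(H) = (158 + H**2 - 44*H)/H (c(H) = ((H**2 - 44*H) + 158)/H = (158 + H**2 - 44*H)/H)
h = 25513 (h = 201174 - 175661 = 25513)
sqrt(c(1/(683 + 35)) + h) = sqrt((-44 + 1/(683 + 35) + 158/(1/(683 + 35))) + 25513) = sqrt((-44 + 1/718 + 158/(1/718)) + 25513) = sqrt((-44 + 1/718 + 158*718) + 25513) = sqrt((-44 + 1/718 + 113444) + 25513) = sqrt(81421201/718 + 25513) = sqrt(99739535/718) = sqrt(71612986130)/718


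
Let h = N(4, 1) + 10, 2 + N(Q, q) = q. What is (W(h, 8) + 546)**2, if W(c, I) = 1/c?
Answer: 24157225/81 ≈ 2.9824e+5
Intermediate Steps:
N(Q, q) = -2 + q
h = 9 (h = (-2 + 1) + 10 = -1 + 10 = 9)
(W(h, 8) + 546)**2 = (1/9 + 546)**2 = (4915/9)**2 = 24157225/81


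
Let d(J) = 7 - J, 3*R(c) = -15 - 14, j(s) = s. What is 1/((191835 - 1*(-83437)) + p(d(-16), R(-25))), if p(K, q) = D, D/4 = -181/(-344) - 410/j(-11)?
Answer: 946/260550343 ≈ 3.6308e-6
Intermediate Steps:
R(c) = -29/3 (R(c) = (-15 - 14)/3 = (1/3)*(-29) = -29/3)
D = 143031/946 (D = 4*(-181/(-344) - 410/(-11)) = 4*(-181*(-1/344) - 410*(-1/11)) = 4*(181/344 + 410/11) = 4*(143031/3784) = 143031/946 ≈ 151.20)
p(K, q) = 143031/946
1/((191835 - 1*(-83437)) + p(d(-16), R(-25))) = 1/((191835 - 1*(-83437)) + 143031/946) = 1/((191835 + 83437) + 143031/946) = 1/(275272 + 143031/946) = 1/(260550343/946) = 946/260550343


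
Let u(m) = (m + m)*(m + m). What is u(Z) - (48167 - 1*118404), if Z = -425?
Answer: 792737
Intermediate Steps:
u(m) = 4*m**2 (u(m) = (2*m)*(2*m) = 4*m**2)
u(Z) - (48167 - 1*118404) = 4*(-425)**2 - (48167 - 1*118404) = 4*180625 - (48167 - 118404) = 722500 - 1*(-70237) = 722500 + 70237 = 792737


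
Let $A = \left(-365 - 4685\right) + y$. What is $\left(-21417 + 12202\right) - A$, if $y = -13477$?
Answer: $9312$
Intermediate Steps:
$A = -18527$ ($A = \left(-365 - 4685\right) - 13477 = -5050 - 13477 = -18527$)
$\left(-21417 + 12202\right) - A = \left(-21417 + 12202\right) - -18527 = -9215 + 18527 = 9312$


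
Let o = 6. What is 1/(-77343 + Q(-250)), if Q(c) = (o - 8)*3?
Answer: -1/77349 ≈ -1.2928e-5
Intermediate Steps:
Q(c) = -6 (Q(c) = (6 - 8)*3 = -2*3 = -6)
1/(-77343 + Q(-250)) = 1/(-77343 - 6) = 1/(-77349) = -1/77349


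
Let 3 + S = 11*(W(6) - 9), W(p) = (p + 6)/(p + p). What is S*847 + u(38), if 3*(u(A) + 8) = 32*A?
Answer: -230039/3 ≈ -76680.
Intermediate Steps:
W(p) = (6 + p)/(2*p) (W(p) = (6 + p)/((2*p)) = (6 + p)*(1/(2*p)) = (6 + p)/(2*p))
u(A) = -8 + 32*A/3 (u(A) = -8 + (32*A)/3 = -8 + 32*A/3)
S = -91 (S = -3 + 11*((1/2)*(6 + 6)/6 - 9) = -3 + 11*((1/2)*(1/6)*12 - 9) = -3 + 11*(1 - 9) = -3 + 11*(-8) = -3 - 88 = -91)
S*847 + u(38) = -91*847 + (-8 + (32/3)*38) = -77077 + (-8 + 1216/3) = -77077 + 1192/3 = -230039/3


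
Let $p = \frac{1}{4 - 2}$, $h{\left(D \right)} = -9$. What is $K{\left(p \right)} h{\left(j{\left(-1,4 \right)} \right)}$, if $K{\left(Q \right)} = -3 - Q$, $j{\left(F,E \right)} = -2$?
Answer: $\frac{63}{2} \approx 31.5$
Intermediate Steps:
$p = \frac{1}{2} \approx 0.5$
$K{\left(p \right)} h{\left(j{\left(-1,4 \right)} \right)} = \left(-3 - \frac{1}{2}\right) \left(-9\right) = \left(- \frac{7}{2}\right) \left(-9\right) = \frac{63}{2}$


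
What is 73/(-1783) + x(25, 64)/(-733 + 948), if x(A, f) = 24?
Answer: 27097/383345 ≈ 0.070686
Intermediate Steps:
73/(-1783) + x(25, 64)/(-733 + 948) = 73/(-1783) + 24/(-733 + 948) = 73*(-1/1783) + 24/215 = -73/1783 + 24*(1/215) = -73/1783 + 24/215 = 27097/383345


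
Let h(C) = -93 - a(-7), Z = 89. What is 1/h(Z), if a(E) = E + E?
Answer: -1/79 ≈ -0.012658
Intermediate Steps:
a(E) = 2*E
h(C) = -79 (h(C) = -93 - 2*(-7) = -93 - 1*(-14) = -93 + 14 = -79)
1/h(Z) = 1/(-79) = -1/79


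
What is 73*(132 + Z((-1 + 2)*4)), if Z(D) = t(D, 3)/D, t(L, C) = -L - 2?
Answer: 19053/2 ≈ 9526.5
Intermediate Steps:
t(L, C) = -2 - L
Z(D) = (-2 - D)/D
73*(132 + Z((-1 + 2)*4)) = 73*(132 + (-2 - (-1 + 2)*4)/(((-1 + 2)*4))) = 73*(132 + (-2 - 4)/((1*4))) = 73*(132 + (-2 - 1*4)/4) = 73*(132 + (-2 - 4)/4) = 73*(132 + (¼)*(-6)) = 73*(132 - 3/2) = 73*(261/2) = 19053/2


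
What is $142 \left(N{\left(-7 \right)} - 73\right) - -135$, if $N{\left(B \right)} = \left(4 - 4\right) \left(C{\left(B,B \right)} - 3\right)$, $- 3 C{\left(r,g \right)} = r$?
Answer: $-10231$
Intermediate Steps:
$C{\left(r,g \right)} = - \frac{r}{3}$
$N{\left(B \right)} = 0$ ($N{\left(B \right)} = \left(4 - 4\right) \left(- \frac{B}{3} - 3\right) = 0 \left(-3 - \frac{B}{3}\right) = 0$)
$142 \left(N{\left(-7 \right)} - 73\right) - -135 = 142 \left(0 - 73\right) - -135 = 142 \left(0 - 73\right) + 135 = 142 \left(-73\right) + 135 = -10366 + 135 = -10231$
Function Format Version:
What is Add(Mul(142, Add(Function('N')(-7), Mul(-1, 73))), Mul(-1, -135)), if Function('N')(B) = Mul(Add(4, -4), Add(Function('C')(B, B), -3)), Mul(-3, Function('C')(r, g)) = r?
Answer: -10231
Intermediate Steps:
Function('C')(r, g) = Mul(Rational(-1, 3), r)
Function('N')(B) = 0 (Function('N')(B) = Mul(Add(4, -4), Add(Mul(Rational(-1, 3), B), -3)) = Mul(0, Add(-3, Mul(Rational(-1, 3), B))) = 0)
Add(Mul(142, Add(Function('N')(-7), Mul(-1, 73))), Mul(-1, -135)) = Add(Mul(142, Add(0, Mul(-1, 73))), Mul(-1, -135)) = Add(Mul(142, Add(0, -73)), 135) = Add(Mul(142, -73), 135) = Add(-10366, 135) = -10231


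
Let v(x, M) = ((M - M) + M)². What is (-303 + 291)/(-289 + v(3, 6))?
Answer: 12/253 ≈ 0.047431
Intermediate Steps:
v(x, M) = M² (v(x, M) = (0 + M)² = M²)
(-303 + 291)/(-289 + v(3, 6)) = (-303 + 291)/(-289 + 6²) = -12/(-289 + 36) = -12/(-253) = -12*(-1/253) = 12/253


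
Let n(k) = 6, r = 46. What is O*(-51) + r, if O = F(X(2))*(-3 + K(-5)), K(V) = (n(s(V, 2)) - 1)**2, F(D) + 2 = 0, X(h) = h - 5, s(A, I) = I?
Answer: 2290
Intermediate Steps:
X(h) = -5 + h
F(D) = -2 (F(D) = -2 + 0 = -2)
K(V) = 25 (K(V) = (6 - 1)**2 = 5**2 = 25)
O = -44 (O = -2*(-3 + 25) = -2*22 = -44)
O*(-51) + r = -44*(-51) + 46 = 2244 + 46 = 2290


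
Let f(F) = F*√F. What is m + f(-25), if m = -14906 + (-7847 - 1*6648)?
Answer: -29401 - 125*I ≈ -29401.0 - 125.0*I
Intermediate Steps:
f(F) = F^(3/2)
m = -29401 (m = -14906 + (-7847 - 6648) = -14906 - 14495 = -29401)
m + f(-25) = -29401 + (-25)^(3/2) = -29401 - 125*I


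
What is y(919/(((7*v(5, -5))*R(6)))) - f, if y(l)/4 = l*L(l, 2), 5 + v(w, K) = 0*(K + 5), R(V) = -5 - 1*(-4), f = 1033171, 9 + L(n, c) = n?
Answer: -1263414171/1225 ≈ -1.0314e+6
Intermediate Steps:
L(n, c) = -9 + n
R(V) = -1 (R(V) = -5 + 4 = -1)
v(w, K) = -5 (v(w, K) = -5 + 0*(K + 5) = -5 + 0*(5 + K) = -5 + 0 = -5)
y(l) = 4*l*(-9 + l) (y(l) = 4*(l*(-9 + l)) = 4*l*(-9 + l))
y(919/(((7*v(5, -5))*R(6)))) - f = 4*(919/(((7*(-5))*(-1))))*(-9 + 919/(((7*(-5))*(-1)))) - 1*1033171 = 4*(919/((-35*(-1))))*(-9 + 919/((-35*(-1)))) - 1033171 = 4*(919/35)*(-9 + 919/35) - 1033171 = 4*(919/35)*(604/35) - 1033171 = 2220304/1225 - 1033171 = -1263414171/1225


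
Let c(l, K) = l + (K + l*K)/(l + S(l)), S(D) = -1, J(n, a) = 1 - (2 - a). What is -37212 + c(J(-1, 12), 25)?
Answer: -37171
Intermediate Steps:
J(n, a) = -1 + a (J(n, a) = 1 + (-2 + a) = -1 + a)
c(l, K) = l + (K + K*l)/(-1 + l) (c(l, K) = l + (K + l*K)/(l - 1) = l + (K + K*l)/(-1 + l))
-37212 + c(J(-1, 12), 25) = -37212 + (25 + (-1 + 12)² - (-1 + 12) + 25*(-1 + 12))/(-1 + (-1 + 12)) = -37212 + (25 + 11² - 1*11 + 25*11)/(-1 + 11) = -37212 + (25 + 121 - 11 + 275)/10 = -37212 + (⅒)*410 = -37212 + 41 = -37171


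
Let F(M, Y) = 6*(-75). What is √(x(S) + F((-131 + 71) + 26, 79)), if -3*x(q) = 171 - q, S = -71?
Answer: 2*I*√1194/3 ≈ 23.036*I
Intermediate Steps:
x(q) = -57 + q/3 (x(q) = -(171 - q)/3 = -57 + q/3)
F(M, Y) = -450
√(x(S) + F((-131 + 71) + 26, 79)) = √((-57 + (⅓)*(-71)) - 450) = √((-57 - 71/3) - 450) = √(-242/3 - 450) = √(-1592/3) = 2*I*√1194/3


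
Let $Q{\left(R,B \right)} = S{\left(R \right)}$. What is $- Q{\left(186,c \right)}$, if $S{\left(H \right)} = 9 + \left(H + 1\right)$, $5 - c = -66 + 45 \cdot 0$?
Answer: $-196$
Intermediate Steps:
$c = 71$ ($c = 5 - \left(-66 + 45 \cdot 0\right) = 5 - \left(-66 + 0\right) = 5 - -66 = 5 + 66 = 71$)
$S{\left(H \right)} = 10 + H$ ($S{\left(H \right)} = 9 + \left(1 + H\right) = 10 + H$)
$Q{\left(R,B \right)} = 10 + R$
$- Q{\left(186,c \right)} = - (10 + 186) = \left(-1\right) 196 = -196$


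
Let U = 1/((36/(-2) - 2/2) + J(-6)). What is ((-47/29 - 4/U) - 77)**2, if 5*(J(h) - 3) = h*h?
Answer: 39639616/21025 ≈ 1885.4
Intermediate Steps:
J(h) = 3 + h**2/5 (J(h) = 3 + (h*h)/5 = 3 + h**2/5)
U = -5/44 (U = 1/((36/(-2) - 2/2) + (3 + (1/5)*(-6)**2)) = 1/((36*(-1/2) - 2*1/2) + (3 + (1/5)*36)) = 1/((-18 - 1) + (3 + 36/5)) = 1/(-19 + 51/5) = 1/(-44/5) = -5/44 ≈ -0.11364)
((-47/29 - 4/U) - 77)**2 = ((-47/29 - 4/(-5/44)) - 77)**2 = ((-47*1/29 - 4*(-44/5)) - 77)**2 = ((-47/29 + 176/5) - 77)**2 = (4869/145 - 77)**2 = (-6296/145)**2 = 39639616/21025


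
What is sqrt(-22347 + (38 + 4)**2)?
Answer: 3*I*sqrt(2287) ≈ 143.47*I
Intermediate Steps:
sqrt(-22347 + (38 + 4)**2) = sqrt(-22347 + 42**2) = sqrt(-22347 + 1764) = sqrt(-20583) = 3*I*sqrt(2287)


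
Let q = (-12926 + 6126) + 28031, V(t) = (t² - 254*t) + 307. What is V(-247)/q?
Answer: 17722/3033 ≈ 5.8431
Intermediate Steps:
V(t) = 307 + t² - 254*t
q = 21231 (q = -6800 + 28031 = 21231)
V(-247)/q = (307 + (-247)² - 254*(-247))/21231 = (307 + 61009 + 62738)*(1/21231) = 124054*(1/21231) = 17722/3033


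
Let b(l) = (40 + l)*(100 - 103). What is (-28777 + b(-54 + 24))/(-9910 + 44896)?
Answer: -28807/34986 ≈ -0.82339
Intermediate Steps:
b(l) = -120 - 3*l (b(l) = (40 + l)*(-3) = -120 - 3*l)
(-28777 + b(-54 + 24))/(-9910 + 44896) = (-28777 + (-120 - 3*(-54 + 24)))/(-9910 + 44896) = (-28777 + (-120 - 3*(-30)))/34986 = (-28777 + (-120 + 90))*(1/34986) = (-28777 - 30)*(1/34986) = -28807*1/34986 = -28807/34986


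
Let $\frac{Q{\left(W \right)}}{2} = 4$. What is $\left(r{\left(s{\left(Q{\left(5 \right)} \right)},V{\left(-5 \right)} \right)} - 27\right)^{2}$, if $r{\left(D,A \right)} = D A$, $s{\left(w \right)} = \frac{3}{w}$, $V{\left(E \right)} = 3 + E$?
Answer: $\frac{12321}{16} \approx 770.06$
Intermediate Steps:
$Q{\left(W \right)} = 8$ ($Q{\left(W \right)} = 2 \cdot 4 = 8$)
$r{\left(D,A \right)} = A D$
$\left(r{\left(s{\left(Q{\left(5 \right)} \right)},V{\left(-5 \right)} \right)} - 27\right)^{2} = \left(\left(3 - 5\right) \frac{3}{8} - 27\right)^{2} = \left(- 2 \cdot 3 \cdot \frac{1}{8} - 27\right)^{2} = \left(\left(-2\right) \frac{3}{8} - 27\right)^{2} = \left(- \frac{3}{4} - 27\right)^{2} = \left(- \frac{111}{4}\right)^{2} = \frac{12321}{16}$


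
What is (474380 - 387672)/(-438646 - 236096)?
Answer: -43354/337371 ≈ -0.12851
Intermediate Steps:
(474380 - 387672)/(-438646 - 236096) = 86708/(-674742) = 86708*(-1/674742) = -43354/337371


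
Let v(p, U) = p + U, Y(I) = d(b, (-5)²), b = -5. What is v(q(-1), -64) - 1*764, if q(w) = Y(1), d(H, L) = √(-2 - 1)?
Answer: -828 + I*√3 ≈ -828.0 + 1.732*I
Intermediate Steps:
d(H, L) = I*√3 (d(H, L) = √(-3) = I*√3)
Y(I) = I*√3
q(w) = I*√3
v(p, U) = U + p
v(q(-1), -64) - 1*764 = (-64 + I*√3) - 1*764 = (-64 + I*√3) - 764 = -828 + I*√3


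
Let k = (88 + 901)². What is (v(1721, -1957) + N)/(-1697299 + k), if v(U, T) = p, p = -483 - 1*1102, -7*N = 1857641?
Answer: 311456/839041 ≈ 0.37120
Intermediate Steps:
N = -1857641/7 (N = -⅐*1857641 = -1857641/7 ≈ -2.6538e+5)
k = 978121 (k = 989² = 978121)
p = -1585 (p = -483 - 1102 = -1585)
v(U, T) = -1585
(v(1721, -1957) + N)/(-1697299 + k) = (-1585 - 1857641/7)/(-1697299 + 978121) = -1868736/7/(-719178) = -1868736/7*(-1/719178) = 311456/839041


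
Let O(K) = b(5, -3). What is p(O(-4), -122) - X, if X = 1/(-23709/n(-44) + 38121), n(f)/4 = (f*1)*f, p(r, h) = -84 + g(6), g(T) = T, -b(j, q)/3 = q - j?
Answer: -23024462314/295185315 ≈ -78.000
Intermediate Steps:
b(j, q) = -3*q + 3*j (b(j, q) = -3*(q - j) = -3*q + 3*j)
O(K) = 24 (O(K) = -3*(-3) + 3*5 = 9 + 15 = 24)
p(r, h) = -78 (p(r, h) = -84 + 6 = -78)
n(f) = 4*f**2 (n(f) = 4*((f*1)*f) = 4*(f*f) = 4*f**2)
X = 7744/295185315 (X = 1/(-23709/(4*(-44)**2) + 38121) = 1/(-23709/(4*1936) + 38121) = 1/(-23709/7744 + 38121) = 1/(295185315/7744) = 7744/295185315 ≈ 2.6234e-5)
p(O(-4), -122) - X = -78 - 1*7744/295185315 = -78 - 7744/295185315 = -23024462314/295185315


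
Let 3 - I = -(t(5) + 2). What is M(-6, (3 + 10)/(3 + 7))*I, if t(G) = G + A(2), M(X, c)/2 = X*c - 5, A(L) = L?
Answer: -1536/5 ≈ -307.20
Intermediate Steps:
M(X, c) = -10 + 2*X*c (M(X, c) = 2*(X*c - 5) = 2*(-5 + X*c) = -10 + 2*X*c)
t(G) = 2 + G (t(G) = G + 2 = 2 + G)
I = 12 (I = 3 - (-1)*((2 + 5) + 2) = 3 - (-1)*(7 + 2) = 3 - (-1)*9 = 3 - 1*(-9) = 3 + 9 = 12)
M(-6, (3 + 10)/(3 + 7))*I = (-10 + 2*(-6)*((3 + 10)/(3 + 7)))*12 = (-10 + 2*(-6)*(13/10))*12 = (-10 - 78/5)*12 = -128/5*12 = -1536/5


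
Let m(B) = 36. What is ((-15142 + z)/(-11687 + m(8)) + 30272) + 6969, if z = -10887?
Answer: 433920920/11651 ≈ 37243.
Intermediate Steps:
((-15142 + z)/(-11687 + m(8)) + 30272) + 6969 = ((-15142 - 10887)/(-11687 + 36) + 30272) + 6969 = (-26029/(-11651) + 30272) + 6969 = (-26029*(-1/11651) + 30272) + 6969 = (26029/11651 + 30272) + 6969 = 352725101/11651 + 6969 = 433920920/11651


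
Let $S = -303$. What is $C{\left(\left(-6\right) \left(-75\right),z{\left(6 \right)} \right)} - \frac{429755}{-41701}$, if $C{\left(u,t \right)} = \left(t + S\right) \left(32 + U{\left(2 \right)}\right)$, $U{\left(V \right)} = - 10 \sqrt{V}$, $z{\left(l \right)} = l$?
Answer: $- \frac{395896549}{41701} + 2970 \sqrt{2} \approx -5293.5$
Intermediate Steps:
$C{\left(u,t \right)} = \left(-303 + t\right) \left(32 - 10 \sqrt{2}\right)$ ($C{\left(u,t \right)} = \left(t - 303\right) \left(32 - 10 \sqrt{2}\right) = \left(-303 + t\right) \left(32 - 10 \sqrt{2}\right)$)
$C{\left(\left(-6\right) \left(-75\right),z{\left(6 \right)} \right)} - \frac{429755}{-41701} = \left(-9696 + 32 \cdot 6 + 3030 \sqrt{2} - 60 \sqrt{2}\right) - \frac{429755}{-41701} = \left(-9696 + 192 + 3030 \sqrt{2} - 60 \sqrt{2}\right) - 429755 \left(- \frac{1}{41701}\right) = \left(-9504 + 2970 \sqrt{2}\right) - - \frac{429755}{41701} = \left(-9504 + 2970 \sqrt{2}\right) + \frac{429755}{41701} = - \frac{395896549}{41701} + 2970 \sqrt{2}$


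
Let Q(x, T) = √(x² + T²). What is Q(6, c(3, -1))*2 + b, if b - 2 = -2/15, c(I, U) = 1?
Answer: 28/15 + 2*√37 ≈ 14.032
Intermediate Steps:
Q(x, T) = √(T² + x²)
b = 28/15 (b = 2 - 2/15 = 28/15 ≈ 1.8667)
Q(6, c(3, -1))*2 + b = √(1² + 6²)*2 + 28/15 = √(1 + 36)*2 + 28/15 = √37*2 + 28/15 = 2*√37 + 28/15 = 28/15 + 2*√37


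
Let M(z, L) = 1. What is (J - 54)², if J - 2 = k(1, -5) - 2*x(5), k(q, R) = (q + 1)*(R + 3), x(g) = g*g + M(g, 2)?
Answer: 11664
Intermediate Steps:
x(g) = 1 + g² (x(g) = g*g + 1 = g² + 1 = 1 + g²)
k(q, R) = (1 + q)*(3 + R)
J = -54 (J = 2 + ((3 - 5 + 3*1 - 5*1) - 2*(1 + 5²)) = 2 + ((3 - 5 + 3 - 5) - 2*(1 + 25)) = 2 + (-4 - 2*26) = 2 + (-4 - 52) = 2 - 56 = -54)
(J - 54)² = (-54 - 54)² = (-108)² = 11664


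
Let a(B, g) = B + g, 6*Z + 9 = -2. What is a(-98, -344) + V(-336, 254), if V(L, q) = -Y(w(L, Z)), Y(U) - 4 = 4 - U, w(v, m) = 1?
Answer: -449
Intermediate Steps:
Z = -11/6 (Z = -3/2 + (1/6)*(-2) = -3/2 - 1/3 = -11/6 ≈ -1.8333)
Y(U) = 8 - U (Y(U) = 4 + (4 - U) = 8 - U)
V(L, q) = -7 (V(L, q) = -(8 - 1*1) = -(8 - 1) = -1*7 = -7)
a(-98, -344) + V(-336, 254) = (-98 - 344) - 7 = -442 - 7 = -449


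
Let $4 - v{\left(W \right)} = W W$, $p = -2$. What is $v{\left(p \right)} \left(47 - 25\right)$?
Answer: $0$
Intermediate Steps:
$v{\left(W \right)} = 4 - W^{2}$ ($v{\left(W \right)} = 4 - W W = 4 - W^{2}$)
$v{\left(p \right)} \left(47 - 25\right) = \left(4 - \left(-2\right)^{2}\right) \left(47 - 25\right) = \left(4 - 4\right) 22 = 0 \cdot 22 = 0$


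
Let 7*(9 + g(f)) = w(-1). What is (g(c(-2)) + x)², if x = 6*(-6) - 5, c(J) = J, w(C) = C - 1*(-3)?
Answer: 121104/49 ≈ 2471.5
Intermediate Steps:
w(C) = 3 + C (w(C) = C + 3 = 3 + C)
g(f) = -61/7 (g(f) = -9 + (3 - 1)/7 = -9 + (⅐)*2 = -9 + 2/7 = -61/7)
x = -41 (x = -36 - 5 = -41)
(g(c(-2)) + x)² = (-61/7 - 41)² = (-348/7)² = 121104/49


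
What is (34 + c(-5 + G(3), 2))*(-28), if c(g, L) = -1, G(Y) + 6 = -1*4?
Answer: -924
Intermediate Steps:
G(Y) = -10 (G(Y) = -6 - 1*4 = -6 - 4 = -10)
(34 + c(-5 + G(3), 2))*(-28) = (34 - 1)*(-28) = 33*(-28) = -924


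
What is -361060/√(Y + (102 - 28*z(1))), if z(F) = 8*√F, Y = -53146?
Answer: 180530*I*√13317/13317 ≈ 1564.4*I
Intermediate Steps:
-361060/√(Y + (102 - 28*z(1))) = -361060/√(-53146 + (102 - 224*√1)) = -361060/√(-53146 + (102 - 224)) = -361060/√(-53146 - 122) = -361060*(-I*√13317/26634) = -(-180530)*I*√13317/13317 = 180530*I*√13317/13317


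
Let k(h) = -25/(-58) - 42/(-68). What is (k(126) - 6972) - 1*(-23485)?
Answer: 8141426/493 ≈ 16514.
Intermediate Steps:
k(h) = 517/493 (k(h) = -25*(-1/58) - 42*(-1/68) = 25/58 + 21/34 = 517/493)
(k(126) - 6972) - 1*(-23485) = (517/493 - 6972) - 1*(-23485) = -3436679/493 + 23485 = 8141426/493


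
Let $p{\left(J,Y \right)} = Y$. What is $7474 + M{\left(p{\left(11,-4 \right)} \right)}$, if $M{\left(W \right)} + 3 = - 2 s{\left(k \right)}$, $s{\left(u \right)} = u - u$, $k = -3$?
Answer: $7471$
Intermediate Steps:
$s{\left(u \right)} = 0$
$M{\left(W \right)} = -3$ ($M{\left(W \right)} = -3 - 0 = -3 + 0 = -3$)
$7474 + M{\left(p{\left(11,-4 \right)} \right)} = 7474 - 3 = 7471$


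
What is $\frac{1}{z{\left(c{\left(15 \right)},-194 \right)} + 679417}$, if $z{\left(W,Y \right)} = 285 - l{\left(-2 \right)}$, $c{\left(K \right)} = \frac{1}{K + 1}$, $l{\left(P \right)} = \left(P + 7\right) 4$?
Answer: $\frac{1}{679682} \approx 1.4713 \cdot 10^{-6}$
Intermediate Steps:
$l{\left(P \right)} = 28 + 4 P$ ($l{\left(P \right)} = \left(7 + P\right) 4 = 28 + 4 P$)
$c{\left(K \right)} = \frac{1}{1 + K}$
$z{\left(W,Y \right)} = 265$ ($z{\left(W,Y \right)} = 285 - \left(28 + 4 \left(-2\right)\right) = 285 - \left(28 - 8\right) = 285 - 20 = 265$)
$\frac{1}{z{\left(c{\left(15 \right)},-194 \right)} + 679417} = \frac{1}{265 + 679417} = \frac{1}{679682}$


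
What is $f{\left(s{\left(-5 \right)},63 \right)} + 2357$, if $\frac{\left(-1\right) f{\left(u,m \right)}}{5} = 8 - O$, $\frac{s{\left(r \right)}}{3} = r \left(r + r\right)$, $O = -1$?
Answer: $2312$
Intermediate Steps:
$s{\left(r \right)} = 6 r^{2}$ ($s{\left(r \right)} = 3 r \left(r + r\right) = 3 r 2 r = 3 \cdot 2 r^{2} = 6 r^{2}$)
$f{\left(u,m \right)} = -45$ ($f{\left(u,m \right)} = - 5 \left(8 - -1\right) = - 5 \left(8 + 1\right) = \left(-5\right) 9 = -45$)
$f{\left(s{\left(-5 \right)},63 \right)} + 2357 = -45 + 2357 = 2312$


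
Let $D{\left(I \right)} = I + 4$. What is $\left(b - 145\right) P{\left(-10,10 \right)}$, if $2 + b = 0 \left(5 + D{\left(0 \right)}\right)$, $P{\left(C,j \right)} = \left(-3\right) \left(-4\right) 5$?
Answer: $-8820$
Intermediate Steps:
$D{\left(I \right)} = 4 + I$
$P{\left(C,j \right)} = 60$ ($P{\left(C,j \right)} = 12 \cdot 5 = 60$)
$b = -2$ ($b = -2 + 0 \left(5 + \left(4 + 0\right)\right) = -2 + 0 \left(5 + 4\right) = -2 + 0 \cdot 9 = -2 + 0 = -2$)
$\left(b - 145\right) P{\left(-10,10 \right)} = \left(-2 - 145\right) 60 = \left(-147\right) 60 = -8820$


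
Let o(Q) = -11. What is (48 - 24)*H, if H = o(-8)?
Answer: -264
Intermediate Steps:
H = -11
(48 - 24)*H = (48 - 24)*(-11) = 24*(-11) = -264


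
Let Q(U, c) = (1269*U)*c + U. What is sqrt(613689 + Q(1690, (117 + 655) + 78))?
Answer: sqrt(1823533879) ≈ 42703.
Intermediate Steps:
Q(U, c) = U + 1269*U*c (Q(U, c) = 1269*U*c + U = U + 1269*U*c)
sqrt(613689 + Q(1690, (117 + 655) + 78)) = sqrt(613689 + 1690*(1 + 1269*((117 + 655) + 78))) = sqrt(613689 + 1690*(1 + 1269*(772 + 78))) = sqrt(613689 + 1690*(1 + 1269*850)) = sqrt(613689 + 1690*(1 + 1078650)) = sqrt(613689 + 1690*1078651) = sqrt(613689 + 1822920190) = sqrt(1823533879)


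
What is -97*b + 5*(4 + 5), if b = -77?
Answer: 7514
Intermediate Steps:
-97*b + 5*(4 + 5) = -97*(-77) + 5*(4 + 5) = 7469 + 5*9 = 7469 + 45 = 7514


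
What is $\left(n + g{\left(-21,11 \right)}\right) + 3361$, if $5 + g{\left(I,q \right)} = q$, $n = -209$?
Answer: $3158$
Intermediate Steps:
$g{\left(I,q \right)} = -5 + q$
$\left(n + g{\left(-21,11 \right)}\right) + 3361 = \left(-209 + \left(-5 + 11\right)\right) + 3361 = \left(-209 + 6\right) + 3361 = -203 + 3361 = 3158$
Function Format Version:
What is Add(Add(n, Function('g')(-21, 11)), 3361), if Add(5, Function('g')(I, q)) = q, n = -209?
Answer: 3158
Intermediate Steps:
Function('g')(I, q) = Add(-5, q)
Add(Add(n, Function('g')(-21, 11)), 3361) = Add(Add(-209, Add(-5, 11)), 3361) = Add(Add(-209, 6), 3361) = Add(-203, 3361) = 3158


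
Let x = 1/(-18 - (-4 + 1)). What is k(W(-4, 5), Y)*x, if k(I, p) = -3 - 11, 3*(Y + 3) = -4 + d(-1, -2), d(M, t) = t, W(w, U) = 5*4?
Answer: 14/15 ≈ 0.93333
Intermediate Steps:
W(w, U) = 20
Y = -5 (Y = -3 + (-4 - 2)/3 = -3 + (⅓)*(-6) = -3 - 2 = -5)
k(I, p) = -14
x = -1/15 (x = 1/(-18 - 1*(-3)) = 1/(-18 + 3) = 1/(-15) = -1/15 ≈ -0.066667)
k(W(-4, 5), Y)*x = -14*(-1/15) = 14/15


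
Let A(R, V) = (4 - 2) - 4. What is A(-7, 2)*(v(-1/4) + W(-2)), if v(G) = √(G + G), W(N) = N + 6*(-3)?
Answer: 40 - I*√2 ≈ 40.0 - 1.4142*I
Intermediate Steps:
A(R, V) = -2 (A(R, V) = 2 - 4 = -2)
W(N) = -18 + N (W(N) = N - 18 = -18 + N)
v(G) = √2*√G (v(G) = √(2*G) = √2*√G)
A(-7, 2)*(v(-1/4) + W(-2)) = -2*(√2*√(-1/4) + (-18 - 2)) = -2*(√2*√(-1*¼) - 20) = -2*(√2*√(-¼) - 20) = -2*(√2*(I/2) - 20) = -2*(I*√2/2 - 20) = -2*(-20 + I*√2/2) = 40 - I*√2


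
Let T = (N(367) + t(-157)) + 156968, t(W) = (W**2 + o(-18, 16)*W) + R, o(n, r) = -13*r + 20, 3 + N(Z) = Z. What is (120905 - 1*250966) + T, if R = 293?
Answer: 81729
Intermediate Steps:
N(Z) = -3 + Z
o(n, r) = 20 - 13*r
t(W) = 293 + W**2 - 188*W (t(W) = (W**2 + (20 - 13*16)*W) + 293 = (W**2 + (20 - 208)*W) + 293 = (W**2 - 188*W) + 293 = 293 + W**2 - 188*W)
T = 211790 (T = ((-3 + 367) + (293 + (-157)**2 - 188*(-157))) + 156968 = (364 + (293 + 24649 + 29516)) + 156968 = (364 + 54458) + 156968 = 54822 + 156968 = 211790)
(120905 - 1*250966) + T = (120905 - 1*250966) + 211790 = (120905 - 250966) + 211790 = -130061 + 211790 = 81729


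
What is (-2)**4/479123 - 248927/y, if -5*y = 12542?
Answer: 596333455777/6009160666 ≈ 99.237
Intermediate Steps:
y = -12542/5 (y = -1/5*12542 = -12542/5 ≈ -2508.4)
(-2)**4/479123 - 248927/y = (-2)**4/479123 - 248927/(-12542/5) = 16*(1/479123) - 248927*(-5/12542) = 16/479123 + 1244635/12542 = 596333455777/6009160666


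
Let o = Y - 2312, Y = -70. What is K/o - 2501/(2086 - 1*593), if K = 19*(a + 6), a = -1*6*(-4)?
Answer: -1134732/592721 ≈ -1.9144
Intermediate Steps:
a = 24 (a = -6*(-4) = 24)
o = -2382 (o = -70 - 2312 = -2382)
K = 570 (K = 19*(24 + 6) = 19*30 = 570)
K/o - 2501/(2086 - 1*593) = 570/(-2382) - 2501/(2086 - 1*593) = 570*(-1/2382) - 2501/(2086 - 593) = -95/397 - 2501/1493 = -1134732/592721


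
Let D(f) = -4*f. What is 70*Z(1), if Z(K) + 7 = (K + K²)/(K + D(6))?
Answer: -11410/23 ≈ -496.09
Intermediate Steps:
Z(K) = -7 + (K + K²)/(-24 + K) (Z(K) = -7 + (K + K²)/(K - 4*6) = -7 + (K + K²)/(K - 24) = -7 + (K + K²)/(-24 + K))
70*Z(1) = 70*((168 + 1² - 6*1)/(-24 + 1)) = 70*((168 + 1 - 6)/(-23)) = 70*(-1/23*163) = 70*(-163/23) = -11410/23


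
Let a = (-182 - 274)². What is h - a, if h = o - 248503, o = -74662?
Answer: -531101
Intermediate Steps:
h = -323165 (h = -74662 - 248503 = -323165)
a = 207936 (a = (-456)² = 207936)
h - a = -323165 - 1*207936 = -323165 - 207936 = -531101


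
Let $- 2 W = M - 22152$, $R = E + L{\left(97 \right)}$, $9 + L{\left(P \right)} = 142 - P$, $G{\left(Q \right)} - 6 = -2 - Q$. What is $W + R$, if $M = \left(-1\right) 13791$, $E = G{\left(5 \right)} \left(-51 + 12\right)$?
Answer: $\frac{36093}{2} \approx 18047.0$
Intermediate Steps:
$G{\left(Q \right)} = 4 - Q$ ($G{\left(Q \right)} = 6 - \left(2 + Q\right) = 4 - Q$)
$E = 39$ ($E = \left(4 - 5\right) \left(-51 + 12\right) = \left(4 - 5\right) \left(-39\right) = \left(-1\right) \left(-39\right) = 39$)
$M = -13791$
$L{\left(P \right)} = 133 - P$ ($L{\left(P \right)} = -9 - \left(-142 + P\right) = 133 - P$)
$R = 75$ ($R = 39 + \left(133 - 97\right) = 39 + 36 = 75$)
$W = \frac{35943}{2}$ ($W = - \frac{-13791 - 22152}{2} = \left(- \frac{1}{2}\right) \left(-35943\right) = \frac{35943}{2} \approx 17972.0$)
$W + R = \frac{35943}{2} + 75 = \frac{36093}{2}$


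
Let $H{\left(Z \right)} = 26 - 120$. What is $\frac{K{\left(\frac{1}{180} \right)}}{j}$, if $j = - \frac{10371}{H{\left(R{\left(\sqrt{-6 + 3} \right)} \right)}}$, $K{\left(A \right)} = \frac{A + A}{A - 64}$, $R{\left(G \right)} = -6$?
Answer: $- \frac{188}{119463549} \approx -1.5737 \cdot 10^{-6}$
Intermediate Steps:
$H{\left(Z \right)} = -94$
$K{\left(A \right)} = \frac{2 A}{-64 + A}$
$j = \frac{10371}{94}$ ($j = - \frac{10371}{-94} = \left(-10371\right) \left(- \frac{1}{94}\right) = \frac{10371}{94} \approx 110.33$)
$\frac{K{\left(\frac{1}{180} \right)}}{j} = \frac{2 \cdot \frac{1}{180} \frac{1}{-64 + \frac{1}{180}}}{\frac{10371}{94}} = 2 \cdot \frac{1}{180} \frac{1}{-64 + \frac{1}{180}} \cdot \frac{94}{10371} = 2 \cdot \frac{1}{180} \frac{1}{- \frac{11519}{180}} \cdot \frac{94}{10371} = 2 \cdot \frac{1}{180} \left(- \frac{180}{11519}\right) \frac{94}{10371} = \left(- \frac{2}{11519}\right) \frac{94}{10371} = - \frac{188}{119463549}$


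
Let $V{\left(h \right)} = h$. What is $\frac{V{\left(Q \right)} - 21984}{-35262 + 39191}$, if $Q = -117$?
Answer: $- \frac{22101}{3929} \approx -5.6251$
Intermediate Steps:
$\frac{V{\left(Q \right)} - 21984}{-35262 + 39191} = \frac{-117 - 21984}{-35262 + 39191} = - \frac{22101}{3929}$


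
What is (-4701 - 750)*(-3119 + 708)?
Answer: 13142361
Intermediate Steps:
(-4701 - 750)*(-3119 + 708) = -5451*(-2411) = 13142361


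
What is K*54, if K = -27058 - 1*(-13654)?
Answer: -723816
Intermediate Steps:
K = -13404 (K = -27058 + 13654 = -13404)
K*54 = -13404*54 = -723816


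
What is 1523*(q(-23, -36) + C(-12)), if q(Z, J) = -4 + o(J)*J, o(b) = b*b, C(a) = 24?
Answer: -71026628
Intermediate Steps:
o(b) = b²
q(Z, J) = -4 + J³ (q(Z, J) = -4 + J²*J = -4 + J³)
1523*(q(-23, -36) + C(-12)) = 1523*((-4 + (-36)³) + 24) = 1523*((-4 - 46656) + 24) = 1523*(-46660 + 24) = 1523*(-46636) = -71026628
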